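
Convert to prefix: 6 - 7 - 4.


left-to-right (same/higher precedence on left): tree is (- (- 6 7) 4)
Prefix: - - 6 7 4


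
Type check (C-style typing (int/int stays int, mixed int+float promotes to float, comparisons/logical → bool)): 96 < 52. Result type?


Operand types: int < int
Rule: comparison yields bool
Result type: bool


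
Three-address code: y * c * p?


Break into single-operator statements:
t1 = y * c
t2 = t1 * p


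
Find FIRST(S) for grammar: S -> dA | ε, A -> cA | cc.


Per alternative of S: FIRST(dA) = {d}; FIRST(ε) = {ε}
FIRST(S) = {d, ε}


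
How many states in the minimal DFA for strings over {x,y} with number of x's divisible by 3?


Track (count of x) mod 3: states 0..2, accept at 0
Minimal DFA: 3 states


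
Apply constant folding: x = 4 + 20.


4 + 20 = 24 at compile time
Optimized: x = 24


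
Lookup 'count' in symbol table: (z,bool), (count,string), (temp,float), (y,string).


Lookup 'count' → type string


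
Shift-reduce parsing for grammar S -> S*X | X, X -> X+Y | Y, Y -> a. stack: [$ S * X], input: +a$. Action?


'+' can extend X; shift to build X -> X+Y
Action: shift


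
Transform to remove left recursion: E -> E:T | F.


Left-recursive alternatives: E:T; non-recursive: F
Introduce E': E -> FE', E' -> :TE' | ε


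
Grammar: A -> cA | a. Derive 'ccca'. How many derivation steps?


Derivation: A => cA => ccA => cccA => ccca
Steps: 4


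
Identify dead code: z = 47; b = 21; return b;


z is assigned but never read
Dead: 'z = 47'


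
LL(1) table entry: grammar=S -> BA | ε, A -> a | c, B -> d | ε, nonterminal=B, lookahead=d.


For [B, d]: 'd' ∈ FIRST(d)
Entry: B -> d


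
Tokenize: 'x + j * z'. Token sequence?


Scan left to right, longest-match per lexeme
Tokens: ID(x), OP(+), ID(j), OP(*), ID(z)


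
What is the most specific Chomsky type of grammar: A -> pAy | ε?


Single nonterminal LHS, but p^n y^n is not regular
Classification: Type 2 (Context-Free)


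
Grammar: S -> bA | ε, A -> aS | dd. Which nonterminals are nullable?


A nonterminal is nullable iff some alternative derives ε (directly, or every symbol in it is nullable)
Nullable: {S}


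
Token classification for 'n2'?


Pattern: letter/underscore followed by alphanumerics, not a keyword
Type: IDENTIFIER


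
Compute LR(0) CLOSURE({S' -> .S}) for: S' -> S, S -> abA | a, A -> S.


Start: S' -> .S
For each item with dot before a nonterminal B, add B -> .γ for every B-production
Closure: [S' -> .S, S -> .abA, S -> .a]


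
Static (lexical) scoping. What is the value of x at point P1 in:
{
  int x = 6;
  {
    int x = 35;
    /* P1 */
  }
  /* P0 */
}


x declared in the same block as P1
x = 35


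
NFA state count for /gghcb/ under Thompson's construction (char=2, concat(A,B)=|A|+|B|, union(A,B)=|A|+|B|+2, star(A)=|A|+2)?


Syntax tree has 5 char leaf(s), 0 union(s), 0 star(s)
chars contribute 5×2 = 10; each union adds +2; each star adds +2
Total: 10 + 0 + 0 = 10 states


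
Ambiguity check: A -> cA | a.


right-linear, alternatives start with distinct terminals 'c' vs 'a': unique leftmost derivation
Unambiguous


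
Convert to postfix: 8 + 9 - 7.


Left to right (same or higher precedence on left)
Postfix: 8 9 + 7 -


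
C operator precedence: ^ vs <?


'<' is relational (level 7); '^' is bitwise XOR (level 4)
Higher level binds tighter
'<' has higher precedence than '^'


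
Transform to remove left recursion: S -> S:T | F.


Left-recursive alternatives: S:T; non-recursive: F
Introduce S': S -> FS', S' -> :TS' | ε


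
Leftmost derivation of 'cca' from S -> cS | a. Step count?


Derivation: S => cS => ccS => cca
Steps: 3


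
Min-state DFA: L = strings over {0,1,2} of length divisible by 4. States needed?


Track length mod 4: states 0..3, accept at 0
Minimal DFA: 4 states


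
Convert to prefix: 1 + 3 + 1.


left-to-right (same/higher precedence on left): tree is (+ (+ 1 3) 1)
Prefix: + + 1 3 1


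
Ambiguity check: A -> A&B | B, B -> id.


precedence layered via separate nonterminal B: deterministic
Unambiguous


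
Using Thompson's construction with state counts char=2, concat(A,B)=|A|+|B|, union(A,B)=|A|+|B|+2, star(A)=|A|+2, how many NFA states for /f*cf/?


Syntax tree has 3 char leaf(s), 0 union(s), 1 star(s)
chars contribute 3×2 = 6; each union adds +2; each star adds +2
Total: 6 + 0 + 2 = 8 states


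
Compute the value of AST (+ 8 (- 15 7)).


Evaluate inner: (- 15 7) = 8
Evaluate root: (+ 8 8) = 16
Result: 16


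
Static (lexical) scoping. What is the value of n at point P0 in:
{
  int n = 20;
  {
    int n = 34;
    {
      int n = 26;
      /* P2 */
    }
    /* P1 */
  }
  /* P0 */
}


n declared in the same block as P0
n = 20


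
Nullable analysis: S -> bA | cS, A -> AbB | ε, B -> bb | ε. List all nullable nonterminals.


A nonterminal is nullable iff some alternative derives ε (directly, or every symbol in it is nullable)
Nullable: {A, B}


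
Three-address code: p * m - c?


Break into single-operator statements:
t1 = p * m
t2 = t1 - c


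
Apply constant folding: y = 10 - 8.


10 - 8 = 2 at compile time
Optimized: y = 2


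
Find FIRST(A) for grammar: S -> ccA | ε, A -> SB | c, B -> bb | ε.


Per alternative of A: FIRST(SB) = {b, c, ε}; FIRST(c) = {c}
FIRST(A) = {b, c, ε}


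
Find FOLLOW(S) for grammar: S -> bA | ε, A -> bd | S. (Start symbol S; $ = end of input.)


$ ∈ FOLLOW(S). For each A -> αBβ: add FIRST(β)\{ε} to FOLLOW(B); if β nullable, add FOLLOW(A).
FOLLOW(S) = {$}


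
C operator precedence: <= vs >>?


'>>' is shift (level 8); '<=' is relational (level 7)
Higher level binds tighter
'>>' has higher precedence than '<='


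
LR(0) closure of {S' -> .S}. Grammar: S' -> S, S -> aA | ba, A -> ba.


Start: S' -> .S
For each item with dot before a nonterminal B, add B -> .γ for every B-production
Closure: [S' -> .S, S -> .aA, S -> .ba]


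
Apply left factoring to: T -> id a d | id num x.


Common prefix: 'id'
Factored: T -> id T', T' -> a d | num x


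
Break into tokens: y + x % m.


Scan left to right, longest-match per lexeme
Tokens: ID(y), OP(+), ID(x), OP(%), ID(m)


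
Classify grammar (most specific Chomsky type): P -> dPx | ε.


Single nonterminal LHS, but d^n x^n is not regular
Classification: Type 2 (Context-Free)


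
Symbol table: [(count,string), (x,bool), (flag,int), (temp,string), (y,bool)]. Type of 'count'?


Lookup 'count' → type string


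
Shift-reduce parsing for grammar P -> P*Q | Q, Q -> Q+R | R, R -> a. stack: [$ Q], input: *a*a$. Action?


lookahead ∉ {+} so Q won't extend; reduce P -> Q
Action: reduce (P -> Q)


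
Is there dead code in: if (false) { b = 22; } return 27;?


condition is constant false, so the whole block is unreachable
Dead: 'if (false) { b = 22; }'


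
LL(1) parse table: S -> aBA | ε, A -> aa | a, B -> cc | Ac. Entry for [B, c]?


For [B, c]: 'c' ∈ FIRST(cc)
Entry: B -> cc


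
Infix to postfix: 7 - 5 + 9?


Left to right (same or higher precedence on left)
Postfix: 7 5 - 9 +


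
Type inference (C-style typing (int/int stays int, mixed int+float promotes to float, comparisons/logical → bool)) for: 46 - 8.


Operand types: int - int
Rule: mixed int/float promotes to float; int/int stays int
Result type: int


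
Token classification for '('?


Pattern: delimiter/punctuation
Type: PUNCTUATION


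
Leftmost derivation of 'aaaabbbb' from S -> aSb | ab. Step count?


Derivation: S => aSb => aaSbb => aaaSbbb => aaaabbbb
Steps: 4


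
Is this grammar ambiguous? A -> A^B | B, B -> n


precedence layered via separate nonterminal B: deterministic
Unambiguous


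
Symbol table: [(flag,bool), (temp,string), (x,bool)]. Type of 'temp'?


Lookup 'temp' → type string


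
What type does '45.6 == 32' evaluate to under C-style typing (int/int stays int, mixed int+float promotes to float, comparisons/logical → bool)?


Operand types: float == int
Rule: comparison yields bool
Result type: bool


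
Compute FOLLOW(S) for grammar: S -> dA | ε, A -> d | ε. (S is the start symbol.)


$ ∈ FOLLOW(S). For each A -> αBβ: add FIRST(β)\{ε} to FOLLOW(B); if β nullable, add FOLLOW(A).
FOLLOW(S) = {$}


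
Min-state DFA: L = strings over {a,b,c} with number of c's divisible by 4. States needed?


Track (count of c) mod 4: states 0..3, accept at 0
Minimal DFA: 4 states


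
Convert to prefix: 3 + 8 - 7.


left-to-right (same/higher precedence on left): tree is (- (+ 3 8) 7)
Prefix: - + 3 8 7


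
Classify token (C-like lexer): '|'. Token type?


Pattern: operator symbol
Type: OPERATOR


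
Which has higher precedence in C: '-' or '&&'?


'-' is additive (level 9); '&&' is logical AND (level 2)
Higher level binds tighter
'-' has higher precedence than '&&'


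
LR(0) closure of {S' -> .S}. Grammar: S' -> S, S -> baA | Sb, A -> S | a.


Start: S' -> .S
For each item with dot before a nonterminal B, add B -> .γ for every B-production
Closure: [S' -> .S, S -> .baA, S -> .Sb]


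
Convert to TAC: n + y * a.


Break into single-operator statements:
t1 = y * a
t2 = n + t1


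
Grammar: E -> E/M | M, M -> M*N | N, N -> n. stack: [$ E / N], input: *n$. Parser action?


'N' (not preceded by M*) is the handle for M -> N
Action: reduce (M -> N)


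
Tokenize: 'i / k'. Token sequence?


Scan left to right, longest-match per lexeme
Tokens: ID(i), OP(/), ID(k)


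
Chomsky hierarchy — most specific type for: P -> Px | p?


Left-linear: every RHS is a terminal or one nonterminal followed by a terminal
Classification: Type 3 (Regular)


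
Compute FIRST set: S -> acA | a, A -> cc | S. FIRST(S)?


Per alternative of S: FIRST(acA) = {a}; FIRST(a) = {a}
FIRST(S) = {a}


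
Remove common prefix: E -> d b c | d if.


Common prefix: 'd'
Factored: E -> d E', E' -> b c | if


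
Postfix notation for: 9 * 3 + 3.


Left to right (same or higher precedence on left)
Postfix: 9 3 * 3 +


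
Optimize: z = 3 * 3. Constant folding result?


3 * 3 = 9 at compile time
Optimized: z = 9


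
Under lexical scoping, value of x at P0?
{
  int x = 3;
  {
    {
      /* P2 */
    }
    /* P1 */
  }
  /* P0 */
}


x declared in the same block as P0
x = 3


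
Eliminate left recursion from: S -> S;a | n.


Left-recursive alternatives: S;a; non-recursive: n
Introduce S': S -> nS', S' -> ;aS' | ε


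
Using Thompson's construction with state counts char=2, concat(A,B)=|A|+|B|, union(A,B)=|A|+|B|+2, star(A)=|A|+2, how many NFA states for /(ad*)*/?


Syntax tree has 2 char leaf(s), 0 union(s), 2 star(s)
chars contribute 2×2 = 4; each union adds +2; each star adds +2
Total: 4 + 0 + 4 = 8 states


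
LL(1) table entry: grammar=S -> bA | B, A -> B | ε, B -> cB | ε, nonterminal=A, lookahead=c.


For [A, c]: 'c' ∈ FIRST(B)
Entry: A -> B


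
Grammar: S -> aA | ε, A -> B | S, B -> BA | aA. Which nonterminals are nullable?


A nonterminal is nullable iff some alternative derives ε (directly, or every symbol in it is nullable)
Nullable: {A, S}


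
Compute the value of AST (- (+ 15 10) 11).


Evaluate inner: (+ 15 10) = 25
Evaluate root: (- 25 11) = 14
Result: 14


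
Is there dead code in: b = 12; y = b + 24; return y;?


b is read by y's definition; y is returned
No dead code


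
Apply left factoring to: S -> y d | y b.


Common prefix: 'y'
Factored: S -> y S', S' -> d | b


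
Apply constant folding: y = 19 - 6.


19 - 6 = 13 at compile time
Optimized: y = 13


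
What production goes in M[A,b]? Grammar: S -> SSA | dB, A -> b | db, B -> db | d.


For [A, b]: 'b' ∈ FIRST(b)
Entry: A -> b


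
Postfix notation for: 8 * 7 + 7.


Left to right (same or higher precedence on left)
Postfix: 8 7 * 7 +


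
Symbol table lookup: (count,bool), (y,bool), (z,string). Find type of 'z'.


Lookup 'z' → type string


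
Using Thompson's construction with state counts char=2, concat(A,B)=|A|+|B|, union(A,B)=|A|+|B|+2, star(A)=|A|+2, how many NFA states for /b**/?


Syntax tree has 1 char leaf(s), 0 union(s), 2 star(s)
chars contribute 1×2 = 2; each union adds +2; each star adds +2
Total: 2 + 0 + 4 = 6 states


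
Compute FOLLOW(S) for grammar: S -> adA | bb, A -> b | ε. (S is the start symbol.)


$ ∈ FOLLOW(S). For each A -> αBβ: add FIRST(β)\{ε} to FOLLOW(B); if β nullable, add FOLLOW(A).
FOLLOW(S) = {$}


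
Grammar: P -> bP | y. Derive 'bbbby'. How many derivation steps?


Derivation: P => bP => bbP => bbbP => bbbbP => bbbby
Steps: 5


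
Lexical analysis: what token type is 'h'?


Pattern: letter/underscore followed by alphanumerics, not a keyword
Type: IDENTIFIER


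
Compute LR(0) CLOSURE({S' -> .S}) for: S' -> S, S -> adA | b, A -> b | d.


Start: S' -> .S
For each item with dot before a nonterminal B, add B -> .γ for every B-production
Closure: [S' -> .S, S -> .adA, S -> .b]


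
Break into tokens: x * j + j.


Scan left to right, longest-match per lexeme
Tokens: ID(x), OP(*), ID(j), OP(+), ID(j)


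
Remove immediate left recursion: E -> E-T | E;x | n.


Left-recursive alternatives: E-T, E;x; non-recursive: n
Introduce E': E -> nE', E' -> -TE' | ;xE' | ε


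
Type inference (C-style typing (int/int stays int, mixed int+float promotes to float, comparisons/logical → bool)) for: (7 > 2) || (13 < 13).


Operand types: bool || bool
Rule: logical operators take bool operands and yield bool
Result type: bool


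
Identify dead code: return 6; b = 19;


statement follows a return and is unreachable
Dead: 'b = 19'


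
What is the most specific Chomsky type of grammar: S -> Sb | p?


Left-linear: every RHS is a terminal or one nonterminal followed by a terminal
Classification: Type 3 (Regular)


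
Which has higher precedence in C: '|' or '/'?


'/' is multiplicative (level 10); '|' is bitwise OR (level 3)
Higher level binds tighter
'/' has higher precedence than '|'


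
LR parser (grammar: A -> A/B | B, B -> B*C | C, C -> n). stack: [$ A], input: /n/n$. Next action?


shift '/' to continue A -> A/B
Action: shift


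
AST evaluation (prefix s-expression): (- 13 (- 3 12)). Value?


Evaluate inner: (- 3 12) = -9
Evaluate root: (- 13 -9) = 22
Result: 22


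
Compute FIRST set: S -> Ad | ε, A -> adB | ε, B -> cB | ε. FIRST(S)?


Per alternative of S: FIRST(Ad) = {a, d}; FIRST(ε) = {ε}
FIRST(S) = {a, d, ε}


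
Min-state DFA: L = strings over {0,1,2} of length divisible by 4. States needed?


Track length mod 4: states 0..3, accept at 0
Minimal DFA: 4 states


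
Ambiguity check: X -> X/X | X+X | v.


'v/v+v' has two parse trees (no precedence encoded between / and +)
Ambiguous


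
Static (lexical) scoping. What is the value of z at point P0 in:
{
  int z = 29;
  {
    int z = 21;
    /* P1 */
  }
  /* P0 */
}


z declared in the same block as P0
z = 29


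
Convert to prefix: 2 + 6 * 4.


'*' binds tighter: tree is (+ 2 (* 6 4))
Prefix: + 2 * 6 4


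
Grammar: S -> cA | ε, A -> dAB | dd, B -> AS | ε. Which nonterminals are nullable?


A nonterminal is nullable iff some alternative derives ε (directly, or every symbol in it is nullable)
Nullable: {B, S}


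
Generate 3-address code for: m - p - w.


Break into single-operator statements:
t1 = m - p
t2 = t1 - w


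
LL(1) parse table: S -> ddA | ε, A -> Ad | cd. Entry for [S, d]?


For [S, d]: 'd' ∈ FIRST(ddA)
Entry: S -> ddA


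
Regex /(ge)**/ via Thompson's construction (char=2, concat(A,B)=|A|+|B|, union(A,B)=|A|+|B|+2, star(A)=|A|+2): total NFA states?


Syntax tree has 2 char leaf(s), 0 union(s), 2 star(s)
chars contribute 2×2 = 4; each union adds +2; each star adds +2
Total: 4 + 0 + 4 = 8 states


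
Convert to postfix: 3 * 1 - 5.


Left to right (same or higher precedence on left)
Postfix: 3 1 * 5 -


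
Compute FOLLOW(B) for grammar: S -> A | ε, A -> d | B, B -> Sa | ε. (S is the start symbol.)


$ ∈ FOLLOW(S). For each A -> αBβ: add FIRST(β)\{ε} to FOLLOW(B); if β nullable, add FOLLOW(A).
FOLLOW(B) = {$, a}


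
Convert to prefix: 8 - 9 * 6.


'*' binds tighter: tree is (- 8 (* 9 6))
Prefix: - 8 * 9 6


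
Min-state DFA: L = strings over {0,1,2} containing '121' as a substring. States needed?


KMP-style automaton: 3 progress states + 1 absorbing accept = 4
Minimal DFA: 4 states


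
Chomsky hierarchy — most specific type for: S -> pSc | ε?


Single nonterminal LHS, but p^n c^n is not regular
Classification: Type 2 (Context-Free)


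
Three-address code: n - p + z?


Break into single-operator statements:
t1 = n - p
t2 = t1 + z


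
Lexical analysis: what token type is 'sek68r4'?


Pattern: letter/underscore followed by alphanumerics, not a keyword
Type: IDENTIFIER


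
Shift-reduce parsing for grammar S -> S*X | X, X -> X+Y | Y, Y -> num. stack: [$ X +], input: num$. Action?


no handle; shift 'num'
Action: shift


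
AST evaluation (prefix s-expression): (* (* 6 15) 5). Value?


Evaluate inner: (* 6 15) = 90
Evaluate root: (* 90 5) = 450
Result: 450


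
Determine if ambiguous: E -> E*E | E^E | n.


'n*n^n' has two parse trees (no precedence encoded between * and ^)
Ambiguous


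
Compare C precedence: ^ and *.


'*' is multiplicative (level 10); '^' is bitwise XOR (level 4)
Higher level binds tighter
'*' has higher precedence than '^'


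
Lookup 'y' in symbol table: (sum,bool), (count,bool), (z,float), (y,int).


Lookup 'y' → type int


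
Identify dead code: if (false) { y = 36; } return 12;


condition is constant false, so the whole block is unreachable
Dead: 'if (false) { y = 36; }'


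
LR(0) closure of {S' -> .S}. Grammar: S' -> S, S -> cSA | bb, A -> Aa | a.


Start: S' -> .S
For each item with dot before a nonterminal B, add B -> .γ for every B-production
Closure: [S' -> .S, S -> .cSA, S -> .bb]


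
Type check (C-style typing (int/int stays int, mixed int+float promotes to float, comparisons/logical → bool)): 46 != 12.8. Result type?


Operand types: int != float
Rule: comparison yields bool
Result type: bool


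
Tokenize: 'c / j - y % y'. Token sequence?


Scan left to right, longest-match per lexeme
Tokens: ID(c), OP(/), ID(j), OP(-), ID(y), OP(%), ID(y)


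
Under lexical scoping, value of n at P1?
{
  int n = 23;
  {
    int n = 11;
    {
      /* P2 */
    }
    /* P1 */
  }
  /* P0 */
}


n declared in the same block as P1
n = 11


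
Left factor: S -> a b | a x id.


Common prefix: 'a'
Factored: S -> a S', S' -> b | x id


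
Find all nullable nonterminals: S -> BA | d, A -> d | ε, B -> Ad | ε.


A nonterminal is nullable iff some alternative derives ε (directly, or every symbol in it is nullable)
Nullable: {A, B, S}


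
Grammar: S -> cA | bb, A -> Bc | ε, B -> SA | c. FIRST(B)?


Per alternative of B: FIRST(SA) = {b, c}; FIRST(c) = {c}
FIRST(B) = {b, c}


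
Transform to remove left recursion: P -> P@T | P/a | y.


Left-recursive alternatives: P@T, P/a; non-recursive: y
Introduce P': P -> yP', P' -> @TP' | /aP' | ε


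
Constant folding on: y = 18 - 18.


18 - 18 = 0 at compile time
Optimized: y = 0


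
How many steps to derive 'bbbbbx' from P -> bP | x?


Derivation: P => bP => bbP => bbbP => bbbbP => bbbbbP => bbbbbx
Steps: 6


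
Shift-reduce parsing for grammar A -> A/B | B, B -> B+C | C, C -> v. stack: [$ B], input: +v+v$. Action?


shift '+' to continue B -> B+C
Action: shift


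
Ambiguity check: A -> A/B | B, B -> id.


precedence layered via separate nonterminal B: deterministic
Unambiguous


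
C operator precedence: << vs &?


'<<' is shift (level 8); '&' is bitwise AND (level 5)
Higher level binds tighter
'<<' has higher precedence than '&'


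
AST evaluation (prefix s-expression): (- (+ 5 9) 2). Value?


Evaluate inner: (+ 5 9) = 14
Evaluate root: (- 14 2) = 12
Result: 12


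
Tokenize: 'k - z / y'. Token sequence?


Scan left to right, longest-match per lexeme
Tokens: ID(k), OP(-), ID(z), OP(/), ID(y)


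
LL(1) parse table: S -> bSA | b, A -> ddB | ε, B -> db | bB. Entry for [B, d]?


For [B, d]: 'd' ∈ FIRST(db)
Entry: B -> db


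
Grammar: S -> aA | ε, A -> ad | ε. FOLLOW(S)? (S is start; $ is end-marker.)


$ ∈ FOLLOW(S). For each A -> αBβ: add FIRST(β)\{ε} to FOLLOW(B); if β nullable, add FOLLOW(A).
FOLLOW(S) = {$}


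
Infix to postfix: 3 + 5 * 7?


* has higher precedence, evaluate 5*7 first
Postfix: 3 5 7 * +


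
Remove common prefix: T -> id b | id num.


Common prefix: 'id'
Factored: T -> id T', T' -> b | num


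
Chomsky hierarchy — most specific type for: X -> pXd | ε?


Single nonterminal LHS, but p^n d^n is not regular
Classification: Type 2 (Context-Free)


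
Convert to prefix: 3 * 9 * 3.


left-to-right (same/higher precedence on left): tree is (* (* 3 9) 3)
Prefix: * * 3 9 3


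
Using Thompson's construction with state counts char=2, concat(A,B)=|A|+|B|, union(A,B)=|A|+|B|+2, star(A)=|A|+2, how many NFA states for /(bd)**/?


Syntax tree has 2 char leaf(s), 0 union(s), 2 star(s)
chars contribute 2×2 = 4; each union adds +2; each star adds +2
Total: 4 + 0 + 4 = 8 states


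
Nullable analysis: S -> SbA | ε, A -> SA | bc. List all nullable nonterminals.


A nonterminal is nullable iff some alternative derives ε (directly, or every symbol in it is nullable)
Nullable: {S}


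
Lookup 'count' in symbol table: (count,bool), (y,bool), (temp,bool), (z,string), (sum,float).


Lookup 'count' → type bool


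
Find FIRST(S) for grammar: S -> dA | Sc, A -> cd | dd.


Per alternative of S: FIRST(dA) = {d}; FIRST(Sc) = {d}
FIRST(S) = {d}


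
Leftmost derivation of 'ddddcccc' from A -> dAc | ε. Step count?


Derivation: A => dAc => ddAcc => dddAccc => ddddAcccc => ddddcccc
Steps: 5


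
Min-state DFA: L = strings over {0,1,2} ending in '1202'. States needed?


Track the longest suffix of input matching a prefix of '1202': 5 classes (prefixes of length 0..4)
Minimal DFA: 5 states


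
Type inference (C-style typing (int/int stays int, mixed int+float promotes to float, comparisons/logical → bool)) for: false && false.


Operand types: bool && bool
Rule: logical operators take bool operands and yield bool
Result type: bool


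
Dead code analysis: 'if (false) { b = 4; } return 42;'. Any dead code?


condition is constant false, so the whole block is unreachable
Dead: 'if (false) { b = 4; }'


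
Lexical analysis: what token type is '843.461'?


Pattern: digits with a decimal point
Type: FLOAT_LITERAL


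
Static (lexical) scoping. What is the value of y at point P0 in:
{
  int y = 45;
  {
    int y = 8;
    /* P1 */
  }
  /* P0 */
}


y declared in the same block as P0
y = 45


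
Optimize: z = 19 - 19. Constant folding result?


19 - 19 = 0 at compile time
Optimized: z = 0


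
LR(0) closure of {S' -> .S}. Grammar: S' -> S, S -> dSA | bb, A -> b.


Start: S' -> .S
For each item with dot before a nonterminal B, add B -> .γ for every B-production
Closure: [S' -> .S, S -> .dSA, S -> .bb]


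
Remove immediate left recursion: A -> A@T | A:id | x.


Left-recursive alternatives: A@T, A:id; non-recursive: x
Introduce A': A -> xA', A' -> @TA' | :idA' | ε


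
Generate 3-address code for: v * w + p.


Break into single-operator statements:
t1 = v * w
t2 = t1 + p


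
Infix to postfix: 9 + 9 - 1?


Left to right (same or higher precedence on left)
Postfix: 9 9 + 1 -


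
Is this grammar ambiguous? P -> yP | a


right-linear, alternatives start with distinct terminals 'y' vs 'a': unique leftmost derivation
Unambiguous


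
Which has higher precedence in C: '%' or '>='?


'%' is multiplicative (level 10); '>=' is relational (level 7)
Higher level binds tighter
'%' has higher precedence than '>='


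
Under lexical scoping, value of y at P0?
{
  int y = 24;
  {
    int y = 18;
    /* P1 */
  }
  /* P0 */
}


y declared in the same block as P0
y = 24


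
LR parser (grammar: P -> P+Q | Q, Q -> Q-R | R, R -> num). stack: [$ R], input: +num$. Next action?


'R' (not preceded by Q-) is the handle for Q -> R
Action: reduce (Q -> R)


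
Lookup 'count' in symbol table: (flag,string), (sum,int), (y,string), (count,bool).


Lookup 'count' → type bool


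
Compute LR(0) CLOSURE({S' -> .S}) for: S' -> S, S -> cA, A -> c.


Start: S' -> .S
For each item with dot before a nonterminal B, add B -> .γ for every B-production
Closure: [S' -> .S, S -> .cA]


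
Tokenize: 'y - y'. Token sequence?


Scan left to right, longest-match per lexeme
Tokens: ID(y), OP(-), ID(y)


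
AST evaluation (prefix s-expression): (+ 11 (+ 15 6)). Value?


Evaluate inner: (+ 15 6) = 21
Evaluate root: (+ 11 21) = 32
Result: 32


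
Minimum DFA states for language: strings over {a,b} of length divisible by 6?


Track length mod 6: states 0..5, accept at 0
Minimal DFA: 6 states


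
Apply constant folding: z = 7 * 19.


7 * 19 = 133 at compile time
Optimized: z = 133


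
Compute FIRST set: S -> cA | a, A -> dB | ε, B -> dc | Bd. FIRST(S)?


Per alternative of S: FIRST(cA) = {c}; FIRST(a) = {a}
FIRST(S) = {a, c}


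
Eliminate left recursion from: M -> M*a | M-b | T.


Left-recursive alternatives: M*a, M-b; non-recursive: T
Introduce M': M -> TM', M' -> *aM' | -bM' | ε


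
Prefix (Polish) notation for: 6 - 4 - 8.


left-to-right (same/higher precedence on left): tree is (- (- 6 4) 8)
Prefix: - - 6 4 8


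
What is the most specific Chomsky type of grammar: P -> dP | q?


Right-linear: every RHS is a terminal or a terminal followed by one nonterminal
Classification: Type 3 (Regular)


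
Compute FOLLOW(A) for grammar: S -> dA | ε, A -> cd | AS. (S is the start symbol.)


$ ∈ FOLLOW(S). For each A -> αBβ: add FIRST(β)\{ε} to FOLLOW(B); if β nullable, add FOLLOW(A).
FOLLOW(A) = {$, d}


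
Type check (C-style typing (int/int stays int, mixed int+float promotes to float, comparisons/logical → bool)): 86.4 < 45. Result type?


Operand types: float < int
Rule: comparison yields bool
Result type: bool


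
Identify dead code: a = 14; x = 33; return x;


a is assigned but never read
Dead: 'a = 14'


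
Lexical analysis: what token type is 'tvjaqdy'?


Pattern: letter/underscore followed by alphanumerics, not a keyword
Type: IDENTIFIER


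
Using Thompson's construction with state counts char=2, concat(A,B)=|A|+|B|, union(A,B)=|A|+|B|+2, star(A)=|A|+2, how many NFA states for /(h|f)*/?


Syntax tree has 2 char leaf(s), 1 union(s), 1 star(s)
chars contribute 2×2 = 4; each union adds +2; each star adds +2
Total: 4 + 2 + 2 = 8 states


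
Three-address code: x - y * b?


Break into single-operator statements:
t1 = y * b
t2 = x - t1


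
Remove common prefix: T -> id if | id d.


Common prefix: 'id'
Factored: T -> id T', T' -> if | d


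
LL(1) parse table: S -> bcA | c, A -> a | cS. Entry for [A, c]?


For [A, c]: 'c' ∈ FIRST(cS)
Entry: A -> cS


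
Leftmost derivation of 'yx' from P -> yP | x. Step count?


Derivation: P => yP => yx
Steps: 2


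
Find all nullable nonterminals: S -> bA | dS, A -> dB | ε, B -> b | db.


A nonterminal is nullable iff some alternative derives ε (directly, or every symbol in it is nullable)
Nullable: {A}


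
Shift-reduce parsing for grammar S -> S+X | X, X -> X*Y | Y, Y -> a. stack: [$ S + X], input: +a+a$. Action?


handle 'S+X' on top; lookahead ∈ FOLLOW(S) = {+, $}
Action: reduce (S -> S+X)


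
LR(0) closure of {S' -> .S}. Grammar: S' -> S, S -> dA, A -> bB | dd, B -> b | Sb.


Start: S' -> .S
For each item with dot before a nonterminal B, add B -> .γ for every B-production
Closure: [S' -> .S, S -> .dA]


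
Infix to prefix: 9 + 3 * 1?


'*' binds tighter: tree is (+ 9 (* 3 1))
Prefix: + 9 * 3 1


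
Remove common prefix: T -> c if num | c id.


Common prefix: 'c'
Factored: T -> c T', T' -> if num | id


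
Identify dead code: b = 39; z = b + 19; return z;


b is read by z's definition; z is returned
No dead code


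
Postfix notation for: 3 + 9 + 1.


Left to right (same or higher precedence on left)
Postfix: 3 9 + 1 +


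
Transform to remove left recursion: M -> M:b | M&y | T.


Left-recursive alternatives: M:b, M&y; non-recursive: T
Introduce M': M -> TM', M' -> :bM' | &yM' | ε


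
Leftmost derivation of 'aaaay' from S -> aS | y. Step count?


Derivation: S => aS => aaS => aaaS => aaaaS => aaaay
Steps: 5


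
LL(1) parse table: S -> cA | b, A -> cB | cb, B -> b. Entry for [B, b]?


For [B, b]: 'b' ∈ FIRST(b)
Entry: B -> b


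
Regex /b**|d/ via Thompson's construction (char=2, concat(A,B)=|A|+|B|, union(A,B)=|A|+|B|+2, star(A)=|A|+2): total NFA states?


Syntax tree has 2 char leaf(s), 1 union(s), 2 star(s)
chars contribute 2×2 = 4; each union adds +2; each star adds +2
Total: 4 + 2 + 4 = 10 states


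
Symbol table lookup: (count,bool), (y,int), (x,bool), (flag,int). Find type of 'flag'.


Lookup 'flag' → type int


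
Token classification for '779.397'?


Pattern: digits with a decimal point
Type: FLOAT_LITERAL


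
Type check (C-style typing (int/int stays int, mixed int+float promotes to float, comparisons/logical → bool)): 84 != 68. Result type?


Operand types: int != int
Rule: comparison yields bool
Result type: bool


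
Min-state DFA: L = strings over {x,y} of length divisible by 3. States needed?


Track length mod 3: states 0..2, accept at 0
Minimal DFA: 3 states


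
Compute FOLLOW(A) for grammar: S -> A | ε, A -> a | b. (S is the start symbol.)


$ ∈ FOLLOW(S). For each A -> αBβ: add FIRST(β)\{ε} to FOLLOW(B); if β nullable, add FOLLOW(A).
FOLLOW(A) = {$}


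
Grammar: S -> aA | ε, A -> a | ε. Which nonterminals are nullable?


A nonterminal is nullable iff some alternative derives ε (directly, or every symbol in it is nullable)
Nullable: {A, S}


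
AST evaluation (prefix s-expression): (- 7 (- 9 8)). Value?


Evaluate inner: (- 9 8) = 1
Evaluate root: (- 7 1) = 6
Result: 6


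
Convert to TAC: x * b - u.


Break into single-operator statements:
t1 = x * b
t2 = t1 - u


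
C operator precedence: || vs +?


'+' is additive (level 9); '||' is logical OR (level 1)
Higher level binds tighter
'+' has higher precedence than '||'


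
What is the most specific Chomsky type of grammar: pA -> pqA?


LHS has context (more than one symbol) and |LHS| ≤ |RHS|
Classification: Type 1 (Context-Sensitive)


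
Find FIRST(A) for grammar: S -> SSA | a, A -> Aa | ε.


Per alternative of A: FIRST(Aa) = {a}; FIRST(ε) = {ε}
FIRST(A) = {a, ε}


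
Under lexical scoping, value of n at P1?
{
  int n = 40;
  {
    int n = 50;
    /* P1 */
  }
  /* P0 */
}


n declared in the same block as P1
n = 50


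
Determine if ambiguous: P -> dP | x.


right-linear, alternatives start with distinct terminals 'd' vs 'x': unique leftmost derivation
Unambiguous


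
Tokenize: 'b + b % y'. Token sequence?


Scan left to right, longest-match per lexeme
Tokens: ID(b), OP(+), ID(b), OP(%), ID(y)


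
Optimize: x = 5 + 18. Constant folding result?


5 + 18 = 23 at compile time
Optimized: x = 23


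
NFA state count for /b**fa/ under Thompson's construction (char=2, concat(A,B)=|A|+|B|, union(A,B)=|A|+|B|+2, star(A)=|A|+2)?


Syntax tree has 3 char leaf(s), 0 union(s), 2 star(s)
chars contribute 3×2 = 6; each union adds +2; each star adds +2
Total: 6 + 0 + 4 = 10 states


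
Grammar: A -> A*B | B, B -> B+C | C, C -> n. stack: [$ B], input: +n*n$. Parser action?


shift '+' to continue B -> B+C
Action: shift


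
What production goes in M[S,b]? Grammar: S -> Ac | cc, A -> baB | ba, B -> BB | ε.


For [S, b]: 'b' ∈ FIRST(Ac)
Entry: S -> Ac


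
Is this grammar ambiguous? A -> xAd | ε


balanced x^n…d^n: each string has a unique parse
Unambiguous


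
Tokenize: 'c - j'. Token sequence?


Scan left to right, longest-match per lexeme
Tokens: ID(c), OP(-), ID(j)


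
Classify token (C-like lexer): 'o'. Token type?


Pattern: letter/underscore followed by alphanumerics, not a keyword
Type: IDENTIFIER


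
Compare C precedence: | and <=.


'<=' is relational (level 7); '|' is bitwise OR (level 3)
Higher level binds tighter
'<=' has higher precedence than '|'


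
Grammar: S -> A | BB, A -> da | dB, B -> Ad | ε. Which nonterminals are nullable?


A nonterminal is nullable iff some alternative derives ε (directly, or every symbol in it is nullable)
Nullable: {B, S}


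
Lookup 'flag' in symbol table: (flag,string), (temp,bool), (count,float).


Lookup 'flag' → type string


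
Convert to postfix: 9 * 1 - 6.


Left to right (same or higher precedence on left)
Postfix: 9 1 * 6 -


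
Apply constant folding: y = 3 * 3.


3 * 3 = 9 at compile time
Optimized: y = 9


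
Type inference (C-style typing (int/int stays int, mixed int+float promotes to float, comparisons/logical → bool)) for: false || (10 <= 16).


Operand types: bool || bool
Rule: logical operators take bool operands and yield bool
Result type: bool


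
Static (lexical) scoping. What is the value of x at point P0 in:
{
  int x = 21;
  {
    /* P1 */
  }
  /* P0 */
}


x declared in the same block as P0
x = 21


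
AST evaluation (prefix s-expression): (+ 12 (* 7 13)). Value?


Evaluate inner: (* 7 13) = 91
Evaluate root: (+ 12 91) = 103
Result: 103


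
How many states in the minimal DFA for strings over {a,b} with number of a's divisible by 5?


Track (count of a) mod 5: states 0..4, accept at 0
Minimal DFA: 5 states


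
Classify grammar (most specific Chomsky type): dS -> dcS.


LHS has context (more than one symbol) and |LHS| ≤ |RHS|
Classification: Type 1 (Context-Sensitive)


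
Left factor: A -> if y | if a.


Common prefix: 'if'
Factored: A -> if A', A' -> y | a


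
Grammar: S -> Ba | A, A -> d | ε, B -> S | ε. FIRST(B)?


Per alternative of B: FIRST(S) = {a, d, ε}; FIRST(ε) = {ε}
FIRST(B) = {a, d, ε}


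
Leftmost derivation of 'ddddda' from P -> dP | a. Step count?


Derivation: P => dP => ddP => dddP => ddddP => dddddP => ddddda
Steps: 6


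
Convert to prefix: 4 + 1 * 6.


'*' binds tighter: tree is (+ 4 (* 1 6))
Prefix: + 4 * 1 6


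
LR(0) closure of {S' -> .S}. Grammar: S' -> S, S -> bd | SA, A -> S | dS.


Start: S' -> .S
For each item with dot before a nonterminal B, add B -> .γ for every B-production
Closure: [S' -> .S, S -> .bd, S -> .SA]


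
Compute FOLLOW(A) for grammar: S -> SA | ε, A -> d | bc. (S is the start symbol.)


$ ∈ FOLLOW(S). For each A -> αBβ: add FIRST(β)\{ε} to FOLLOW(B); if β nullable, add FOLLOW(A).
FOLLOW(A) = {$, b, d}


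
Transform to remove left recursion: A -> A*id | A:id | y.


Left-recursive alternatives: A*id, A:id; non-recursive: y
Introduce A': A -> yA', A' -> *idA' | :idA' | ε


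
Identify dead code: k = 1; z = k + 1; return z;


k is read by z's definition; z is returned
No dead code


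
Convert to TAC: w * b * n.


Break into single-operator statements:
t1 = w * b
t2 = t1 * n


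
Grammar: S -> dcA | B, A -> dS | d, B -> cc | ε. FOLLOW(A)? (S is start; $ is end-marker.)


$ ∈ FOLLOW(S). For each A -> αBβ: add FIRST(β)\{ε} to FOLLOW(B); if β nullable, add FOLLOW(A).
FOLLOW(A) = {$}


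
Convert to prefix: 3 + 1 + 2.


left-to-right (same/higher precedence on left): tree is (+ (+ 3 1) 2)
Prefix: + + 3 1 2


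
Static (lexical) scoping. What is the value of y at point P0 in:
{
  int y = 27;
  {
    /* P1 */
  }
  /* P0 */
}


y declared in the same block as P0
y = 27


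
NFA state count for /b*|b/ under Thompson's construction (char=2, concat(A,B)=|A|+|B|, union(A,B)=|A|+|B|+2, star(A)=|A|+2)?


Syntax tree has 2 char leaf(s), 1 union(s), 1 star(s)
chars contribute 2×2 = 4; each union adds +2; each star adds +2
Total: 4 + 2 + 2 = 8 states


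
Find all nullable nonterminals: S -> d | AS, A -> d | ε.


A nonterminal is nullable iff some alternative derives ε (directly, or every symbol in it is nullable)
Nullable: {A}


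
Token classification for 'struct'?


Pattern: reserved word
Type: KEYWORD


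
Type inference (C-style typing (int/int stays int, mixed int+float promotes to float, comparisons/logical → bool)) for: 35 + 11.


Operand types: int + int
Rule: mixed int/float promotes to float; int/int stays int
Result type: int


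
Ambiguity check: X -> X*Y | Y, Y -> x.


precedence layered via separate nonterminal Y: deterministic
Unambiguous


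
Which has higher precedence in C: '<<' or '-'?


'-' is additive (level 9); '<<' is shift (level 8)
Higher level binds tighter
'-' has higher precedence than '<<'


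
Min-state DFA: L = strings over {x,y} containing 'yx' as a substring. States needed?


KMP-style automaton: 2 progress states + 1 absorbing accept = 3
Minimal DFA: 3 states


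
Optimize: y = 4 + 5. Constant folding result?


4 + 5 = 9 at compile time
Optimized: y = 9


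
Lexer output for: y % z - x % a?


Scan left to right, longest-match per lexeme
Tokens: ID(y), OP(%), ID(z), OP(-), ID(x), OP(%), ID(a)


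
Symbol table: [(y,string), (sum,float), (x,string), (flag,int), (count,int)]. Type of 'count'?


Lookup 'count' → type int


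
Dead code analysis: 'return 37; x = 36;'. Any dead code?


statement follows a return and is unreachable
Dead: 'x = 36'


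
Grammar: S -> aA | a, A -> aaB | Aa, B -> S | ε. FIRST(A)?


Per alternative of A: FIRST(aaB) = {a}; FIRST(Aa) = {a}
FIRST(A) = {a}


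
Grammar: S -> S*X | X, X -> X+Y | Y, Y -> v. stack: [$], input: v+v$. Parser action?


no handle on stack; shift 'v'
Action: shift


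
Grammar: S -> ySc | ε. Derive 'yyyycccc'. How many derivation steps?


Derivation: S => ySc => yyScc => yyySccc => yyyyScccc => yyyycccc
Steps: 5


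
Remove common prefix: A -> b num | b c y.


Common prefix: 'b'
Factored: A -> b A', A' -> num | c y


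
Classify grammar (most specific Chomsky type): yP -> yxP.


LHS has context (more than one symbol) and |LHS| ≤ |RHS|
Classification: Type 1 (Context-Sensitive)


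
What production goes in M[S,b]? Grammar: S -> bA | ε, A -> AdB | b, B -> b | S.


For [S, b]: 'b' ∈ FIRST(bA)
Entry: S -> bA


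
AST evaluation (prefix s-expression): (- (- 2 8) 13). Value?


Evaluate inner: (- 2 8) = -6
Evaluate root: (- -6 13) = -19
Result: -19


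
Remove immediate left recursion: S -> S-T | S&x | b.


Left-recursive alternatives: S-T, S&x; non-recursive: b
Introduce S': S -> bS', S' -> -TS' | &xS' | ε


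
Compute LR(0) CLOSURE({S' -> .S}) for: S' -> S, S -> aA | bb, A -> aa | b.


Start: S' -> .S
For each item with dot before a nonterminal B, add B -> .γ for every B-production
Closure: [S' -> .S, S -> .aA, S -> .bb]


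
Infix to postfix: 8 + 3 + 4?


Left to right (same or higher precedence on left)
Postfix: 8 3 + 4 +
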